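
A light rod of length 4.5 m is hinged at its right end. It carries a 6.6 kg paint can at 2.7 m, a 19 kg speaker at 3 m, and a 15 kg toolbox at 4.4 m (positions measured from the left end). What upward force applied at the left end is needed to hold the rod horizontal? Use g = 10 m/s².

Choose the right end as the axis so the unknown pivot reaction has zero arm there.
Paint can: 6.6 × 10 = 66 N down at 2.7 m → arm 1.8 m, τ = 66 × 1.8 = 118.8 N·m counterclockwise.
Speaker: 19 × 10 = 190 N down at 3 m → arm 1.5 m, τ = 190 × 1.5 = 285 N·m counterclockwise.
Toolbox: 15 × 10 = 150 N down at 4.4 m → arm 0.1 m, τ = 150 × 0.1 = 15 N·m counterclockwise.
Net moment of the loads = 418.8 N·m counterclockwise.
The upward force F acts at the left end, arm 4.5 m, giving F × 4.5 clockwise.
Balancing moments: F × 4.5 = 418.8, giving F = 418.8 / 4.5 = 93.1 N.

F ≈ 93.1 N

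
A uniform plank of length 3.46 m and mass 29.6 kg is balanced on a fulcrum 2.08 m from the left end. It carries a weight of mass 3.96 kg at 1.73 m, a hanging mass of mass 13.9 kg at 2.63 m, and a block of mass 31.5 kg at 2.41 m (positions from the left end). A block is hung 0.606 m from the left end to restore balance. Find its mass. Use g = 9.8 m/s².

m ≈ 4.27 kg

About the fulcrum (at 2.08 m from the left end):
Beam weight: 29.6 × 9.8 = 290.1 N down at 1.73 m → arm 0.35 m, τ = 290.1 × 0.35 = 101.5 N·m counterclockwise.
Weight: 3.96 × 9.8 = 38.81 N down at 1.73 m → arm 0.35 m, τ = 38.81 × 0.35 = 13.58 N·m counterclockwise.
Hanging mass: 13.9 × 9.8 = 136.2 N down at 2.63 m → arm 0.55 m, τ = 136.2 × 0.55 = 74.91 N·m clockwise.
Block: 31.5 × 9.8 = 308.7 N down at 2.41 m → arm 0.33 m, τ = 308.7 × 0.33 = 101.9 N·m clockwise.
Net moment of known loads = 61.73 N·m clockwise.
An unknown mass m at 0.606 m has arm 1.474 m; its moment is m·g·1.474 counterclockwise.
For rotational equilibrium, m × 9.8 × 1.474 = 61.73, so m = 61.73 / (9.8 × 1.474) = 4.27 kg.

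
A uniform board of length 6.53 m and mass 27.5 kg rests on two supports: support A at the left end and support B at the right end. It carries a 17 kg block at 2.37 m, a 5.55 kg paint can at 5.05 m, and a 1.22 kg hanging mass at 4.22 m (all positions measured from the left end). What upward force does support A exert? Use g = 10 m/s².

R_A ≈ 263 N

Choose support B as the axis so its reaction then has zero moment arm.
Beam weight: 27.5 × 10 = 275 N down at 3.265 m → arm 3.265 m, τ = 275 × 3.265 = 897.9 N·m counterclockwise.
Block: 17 × 10 = 170 N down at 2.37 m → arm 4.16 m, τ = 170 × 4.16 = 707.2 N·m counterclockwise.
Paint can: 5.55 × 10 = 55.5 N down at 5.05 m → arm 1.48 m, τ = 55.5 × 1.48 = 82.14 N·m counterclockwise.
Hanging mass: 1.22 × 10 = 12.2 N down at 4.22 m → arm 2.31 m, τ = 12.2 × 2.31 = 28.18 N·m counterclockwise.
Net load moment about support B = 1715 N·m counterclockwise.
Reaction R at support A is upward at 0 m, arm 6.53 m → moment R × 6.53 clockwise.
Setting net torque to zero: R × 6.53 = 1715 → R = 263 N.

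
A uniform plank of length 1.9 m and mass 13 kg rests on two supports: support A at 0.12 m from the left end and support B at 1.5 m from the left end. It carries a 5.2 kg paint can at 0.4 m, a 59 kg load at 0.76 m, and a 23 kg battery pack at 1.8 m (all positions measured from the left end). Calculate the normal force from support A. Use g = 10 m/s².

R_A ≈ 360 N

Taking torques about support B:
Beam weight: 13 × 10 = 130 N down at 0.95 m → arm 0.55 m, τ = 130 × 0.55 = 71.5 N·m counterclockwise.
Paint can: 5.2 × 10 = 52 N down at 0.4 m → arm 1.1 m, τ = 52 × 1.1 = 57.2 N·m counterclockwise.
Load: 59 × 10 = 590 N down at 0.76 m → arm 0.74 m, τ = 590 × 0.74 = 436.6 N·m counterclockwise.
Battery pack: 23 × 10 = 230 N down at 1.8 m → arm 0.3 m, τ = 230 × 0.3 = 69 N·m clockwise.
Net load moment about support B = 496.3 N·m counterclockwise.
Reaction R at support A is upward at 0.12 m, arm 1.38 m → moment R × 1.38 clockwise.
Setting net torque to zero: R × 1.38 = 496.3 → R = 360 N.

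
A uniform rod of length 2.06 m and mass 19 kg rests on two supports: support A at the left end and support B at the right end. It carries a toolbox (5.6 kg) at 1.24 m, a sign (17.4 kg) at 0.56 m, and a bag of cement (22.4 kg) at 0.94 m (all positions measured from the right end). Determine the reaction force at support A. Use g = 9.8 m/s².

R_A ≈ 273 N

About support B:
Beam weight: 19 × 9.8 = 186.2 N down at 1.03 m → arm 1.03 m, τ = 186.2 × 1.03 = 191.8 N·m counterclockwise.
Toolbox: 5.6 × 9.8 = 54.88 N down at 1.24 m → arm 1.24 m, τ = 54.88 × 1.24 = 68.05 N·m counterclockwise.
Sign: 17.4 × 9.8 = 170.5 N down at 0.56 m → arm 0.56 m, τ = 170.5 × 0.56 = 95.48 N·m counterclockwise.
Bag of cement: 22.4 × 9.8 = 219.5 N down at 0.94 m → arm 0.94 m, τ = 219.5 × 0.94 = 206.3 N·m counterclockwise.
Net load moment about support B = 561.6 N·m counterclockwise.
Reaction R at support A is upward at 2.06 m, arm 2.06 m → moment R × 2.06 clockwise.
For rotational equilibrium, R × 2.06 = 561.6, so R = 273 N.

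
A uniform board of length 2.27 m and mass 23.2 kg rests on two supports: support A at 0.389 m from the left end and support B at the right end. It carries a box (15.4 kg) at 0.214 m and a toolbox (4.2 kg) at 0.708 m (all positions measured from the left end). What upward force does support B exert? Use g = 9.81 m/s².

About support A:
Beam weight: 23.2 × 9.81 = 227.6 N down at 1.135 m → arm 0.746 m, τ = 227.6 × 0.746 = 169.8 N·m clockwise.
Box: 15.4 × 9.81 = 151.1 N down at 0.214 m → arm 0.175 m, τ = 151.1 × 0.175 = 26.44 N·m counterclockwise.
Toolbox: 4.2 × 9.81 = 41.2 N down at 0.708 m → arm 0.319 m, τ = 41.2 × 0.319 = 13.14 N·m clockwise.
Net load moment about support A = 156.5 N·m clockwise.
Reaction R at support B is upward at 2.27 m, arm 1.881 m → moment R × 1.881 counterclockwise.
For rotational equilibrium, R × 1.881 = 156.5, so R = 83.2 N.

R_B ≈ 83.2 N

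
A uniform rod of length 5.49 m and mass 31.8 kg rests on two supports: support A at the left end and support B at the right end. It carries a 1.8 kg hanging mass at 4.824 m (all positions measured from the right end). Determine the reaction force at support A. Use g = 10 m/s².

Sum moments about support B (its reaction then has zero moment arm).
Beam weight: 31.8 × 10 = 318 N down at 2.745 m → arm 2.745 m, τ = 318 × 2.745 = 872.9 N·m counterclockwise.
Hanging mass: 1.8 × 10 = 18 N down at 4.824 m → arm 4.824 m, τ = 18 × 4.824 = 86.83 N·m counterclockwise.
Net load moment about support B = 959.7 N·m counterclockwise.
Reaction R at support A is upward at 5.49 m, arm 5.49 m → moment R × 5.49 clockwise.
Balancing moments: R × 5.49 = 959.7, giving R = 175 N.

R_A ≈ 175 N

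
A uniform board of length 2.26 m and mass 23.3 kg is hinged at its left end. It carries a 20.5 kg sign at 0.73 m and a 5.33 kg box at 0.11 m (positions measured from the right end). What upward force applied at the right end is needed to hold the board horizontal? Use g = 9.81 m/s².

F ≈ 300 N

Sum moments about the left end (the unknown pivot reaction has zero arm there).
Beam weight: 23.3 × 9.81 = 228.6 N down at 1.13 m → arm 1.13 m, τ = 228.6 × 1.13 = 258.3 N·m clockwise.
Sign: 20.5 × 9.81 = 201.1 N down at 0.73 m → arm 1.53 m, τ = 201.1 × 1.53 = 307.7 N·m clockwise.
Box: 5.33 × 9.81 = 52.29 N down at 0.11 m → arm 2.15 m, τ = 52.29 × 2.15 = 112.4 N·m clockwise.
Net moment of the loads = 678.4 N·m clockwise.
The upward force F acts at the right end, arm 2.26 m, giving F × 2.26 counterclockwise.
Στ = 0 ⇒ F × 2.26 = 678.4 ⇒ F = 678.4 / 2.26 = 300 N.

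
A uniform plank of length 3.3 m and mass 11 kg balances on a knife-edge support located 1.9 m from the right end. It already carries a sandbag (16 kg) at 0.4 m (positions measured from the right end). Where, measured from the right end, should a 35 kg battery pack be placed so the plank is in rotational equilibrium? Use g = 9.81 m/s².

x ≈ 2.66 m from the right end

Sum moments about the knife-edge support (at 1.9 m from the right end) (the support reaction has zero arm there).
Beam weight: 11 × 9.81 = 107.9 N down at 1.65 m → arm 0.25 m, τ = 107.9 × 0.25 = 26.98 N·m clockwise.
Sandbag: 16 × 9.81 = 157 N down at 0.4 m → arm 1.5 m, τ = 157 × 1.5 = 235.5 N·m clockwise.
Net moment of existing loads = 262.5 N·m clockwise.
The battery pack weighs 35 × 9.81 = 343.4 N and must supply an equal counterclockwise moment, so its lever arm about the knife-edge support is 262.5 / 343.4 = 0.764 m.
That puts it at 1.9 + 0.764 = 2.66 m from the right end.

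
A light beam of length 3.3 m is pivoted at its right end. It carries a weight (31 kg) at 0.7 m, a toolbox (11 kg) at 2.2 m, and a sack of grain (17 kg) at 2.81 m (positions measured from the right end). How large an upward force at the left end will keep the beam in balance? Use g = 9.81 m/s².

Sum moments about the right end (the unknown pivot reaction has zero arm there).
Weight: 31 × 9.81 = 304.1 N down at 0.7 m → arm 0.7 m, τ = 304.1 × 0.7 = 212.9 N·m counterclockwise.
Toolbox: 11 × 9.81 = 107.9 N down at 2.2 m → arm 2.2 m, τ = 107.9 × 2.2 = 237.4 N·m counterclockwise.
Sack of grain: 17 × 9.81 = 166.8 N down at 2.81 m → arm 2.81 m, τ = 166.8 × 2.81 = 468.7 N·m counterclockwise.
Net moment of the loads = 919 N·m counterclockwise.
The upward force F acts at the left end, arm 3.3 m, giving F × 3.3 clockwise.
Στ = 0 ⇒ F × 3.3 = 919 ⇒ F = 919 / 3.3 = 278 N.

F ≈ 278 N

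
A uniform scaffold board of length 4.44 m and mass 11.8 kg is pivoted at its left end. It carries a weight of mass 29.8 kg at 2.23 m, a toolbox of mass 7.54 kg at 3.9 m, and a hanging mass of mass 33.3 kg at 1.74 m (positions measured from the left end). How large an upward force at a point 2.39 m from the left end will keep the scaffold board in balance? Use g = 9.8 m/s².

F ≈ 738 N

Taking torques about the left end:
Beam weight: 11.8 × 9.8 = 115.6 N down at 2.22 m → arm 2.22 m, τ = 115.6 × 2.22 = 256.6 N·m clockwise.
Weight: 29.8 × 9.8 = 292 N down at 2.23 m → arm 2.23 m, τ = 292 × 2.23 = 651.2 N·m clockwise.
Toolbox: 7.54 × 9.8 = 73.89 N down at 3.9 m → arm 3.9 m, τ = 73.89 × 3.9 = 288.2 N·m clockwise.
Hanging mass: 33.3 × 9.8 = 326.3 N down at 1.74 m → arm 1.74 m, τ = 326.3 × 1.74 = 567.8 N·m clockwise.
Net moment of the loads = 1764 N·m clockwise.
The upward force F acts at a point 2.39 m from the left end, arm 2.39 m, giving F × 2.39 counterclockwise.
Στ = 0 ⇒ F × 2.39 = 1764 ⇒ F = 1764 / 2.39 = 738 N.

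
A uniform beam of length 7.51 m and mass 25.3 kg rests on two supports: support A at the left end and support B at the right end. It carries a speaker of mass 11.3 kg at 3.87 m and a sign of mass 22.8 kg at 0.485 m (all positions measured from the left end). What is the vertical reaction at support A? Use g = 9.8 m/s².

Choose support B as the axis so its reaction then has zero moment arm.
Beam weight: 25.3 × 9.8 = 247.9 N down at 3.755 m → arm 3.755 m, τ = 247.9 × 3.755 = 930.9 N·m counterclockwise.
Speaker: 11.3 × 9.8 = 110.7 N down at 3.87 m → arm 3.64 m, τ = 110.7 × 3.64 = 402.9 N·m counterclockwise.
Sign: 22.8 × 9.8 = 223.4 N down at 0.485 m → arm 7.025 m, τ = 223.4 × 7.025 = 1569 N·m counterclockwise.
Net load moment about support B = 2903 N·m counterclockwise.
Reaction R at support A is upward at 0 m, arm 7.51 m → moment R × 7.51 clockwise.
Setting net torque to zero: R × 7.51 = 2903 → R = 387 N.

R_A ≈ 387 N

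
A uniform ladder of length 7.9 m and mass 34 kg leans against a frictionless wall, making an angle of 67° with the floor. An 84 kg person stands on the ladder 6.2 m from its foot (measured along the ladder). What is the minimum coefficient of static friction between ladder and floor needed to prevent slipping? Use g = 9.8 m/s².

Sum moments about the foot of the ladder (the floor normal and friction both act there and drop out).
Ladder weight 34×9.8 = 333.2 N acts at 3.95 m along the ladder; its horizontal arm is 3.95·cos67° = 1.543 m → τ = 514.1 N·m clockwise.
Person: 84×9.8 = 823.2 N at 6.2 m → arm 2.423 m → τ = 1995 N·m clockwise.
Wall normal N acts horizontally at the top; its moment arm is the height L sinθ = 7.9·sin67° = 7.272 m, counterclockwise.
Balancing moments: N × 7.272 = 2509, giving N = 345 N.
ΣFx = 0 ⇒ f = N_wall = 345 N. ΣFy = 0 ⇒ N_floor = 1156 N.
μ_min = f / N_floor = 345 / 1156 = 0.298.

μ_min ≈ 0.298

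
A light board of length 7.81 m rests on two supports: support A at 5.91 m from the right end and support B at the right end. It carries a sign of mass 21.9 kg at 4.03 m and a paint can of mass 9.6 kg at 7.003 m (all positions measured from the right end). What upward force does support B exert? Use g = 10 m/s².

Sum moments about support A (its reaction then has zero moment arm).
Sign: 21.9 × 10 = 219 N down at 4.03 m → arm 1.88 m, τ = 219 × 1.88 = 411.7 N·m clockwise.
Paint can: 9.6 × 10 = 96 N down at 7.003 m → arm 1.093 m, τ = 96 × 1.093 = 104.9 N·m counterclockwise.
Net load moment about support A = 306.8 N·m clockwise.
Reaction R at support B is upward at 0 m, arm 5.91 m → moment R × 5.91 counterclockwise.
Balancing moments: R × 5.91 = 306.8, giving R = 51.9 N.

R_B ≈ 51.9 N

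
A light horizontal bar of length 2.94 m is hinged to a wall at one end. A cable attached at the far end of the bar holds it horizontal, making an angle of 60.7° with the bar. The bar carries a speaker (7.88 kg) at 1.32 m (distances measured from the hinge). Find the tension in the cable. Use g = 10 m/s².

Sum moments about the hinge (the unknown hinge reaction has zero arm there).
Speaker: 7.88 × 10 = 78.8 N down at 1.32 m → arm 1.32 m, τ = 78.8 × 1.32 = 104 N·m clockwise.
Total clockwise load moment = 104 N·m.
The cable tension T acts at 2.94 m; only its component perpendicular to the bar, T sinθ, produces torque. sin 60.7° = 0.8721.
Balancing moments: T × 2.94 × 0.8721 = 104, giving T = 104 / 2.564 = 40.6 N.

T ≈ 40.6 N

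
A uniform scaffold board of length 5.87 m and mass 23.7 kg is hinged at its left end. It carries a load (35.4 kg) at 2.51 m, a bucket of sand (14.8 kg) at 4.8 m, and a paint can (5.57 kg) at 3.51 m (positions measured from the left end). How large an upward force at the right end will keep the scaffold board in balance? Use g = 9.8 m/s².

About the left end:
Beam weight: 23.7 × 9.8 = 232.3 N down at 2.935 m → arm 2.935 m, τ = 232.3 × 2.935 = 681.8 N·m clockwise.
Load: 35.4 × 9.8 = 346.9 N down at 2.51 m → arm 2.51 m, τ = 346.9 × 2.51 = 870.7 N·m clockwise.
Bucket of sand: 14.8 × 9.8 = 145 N down at 4.8 m → arm 4.8 m, τ = 145 × 4.8 = 696 N·m clockwise.
Paint can: 5.57 × 9.8 = 54.59 N down at 3.51 m → arm 3.51 m, τ = 54.59 × 3.51 = 191.6 N·m clockwise.
Net moment of the loads = 2440 N·m clockwise.
The upward force F acts at the right end, arm 5.87 m, giving F × 5.87 counterclockwise.
For rotational equilibrium, F × 5.87 = 2440, so F = 2440 / 5.87 = 416 N.

F ≈ 416 N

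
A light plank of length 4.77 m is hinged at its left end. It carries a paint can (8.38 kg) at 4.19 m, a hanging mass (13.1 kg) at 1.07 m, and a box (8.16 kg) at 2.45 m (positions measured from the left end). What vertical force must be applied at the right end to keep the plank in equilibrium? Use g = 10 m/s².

Sum moments about the left end (the unknown pivot reaction has zero arm there).
Paint can: 8.38 × 10 = 83.8 N down at 4.19 m → arm 4.19 m, τ = 83.8 × 4.19 = 351.1 N·m clockwise.
Hanging mass: 13.1 × 10 = 131 N down at 1.07 m → arm 1.07 m, τ = 131 × 1.07 = 140.2 N·m clockwise.
Box: 8.16 × 10 = 81.6 N down at 2.45 m → arm 2.45 m, τ = 81.6 × 2.45 = 199.9 N·m clockwise.
Net moment of the loads = 691.2 N·m clockwise.
The upward force F acts at the right end, arm 4.77 m, giving F × 4.77 counterclockwise.
Balancing moments: F × 4.77 = 691.2, giving F = 691.2 / 4.77 = 145 N.

F ≈ 145 N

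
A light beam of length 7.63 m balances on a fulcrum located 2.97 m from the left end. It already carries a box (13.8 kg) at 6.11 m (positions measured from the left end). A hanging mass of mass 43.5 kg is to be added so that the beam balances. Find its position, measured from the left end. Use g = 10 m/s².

x ≈ 1.97 m from the left end

About the fulcrum (at 2.97 m from the left end):
Box: 13.8 × 10 = 138 N down at 6.11 m → arm 3.14 m, τ = 138 × 3.14 = 433.3 N·m clockwise.
Net moment of existing loads = 433.3 N·m clockwise.
The hanging mass weighs 43.5 × 10 = 435 N and must supply an equal counterclockwise moment, so its lever arm about the fulcrum is 433.3 / 435 = 0.996 m.
That puts it at 2.97 − 0.996 = 1.97 m from the left end.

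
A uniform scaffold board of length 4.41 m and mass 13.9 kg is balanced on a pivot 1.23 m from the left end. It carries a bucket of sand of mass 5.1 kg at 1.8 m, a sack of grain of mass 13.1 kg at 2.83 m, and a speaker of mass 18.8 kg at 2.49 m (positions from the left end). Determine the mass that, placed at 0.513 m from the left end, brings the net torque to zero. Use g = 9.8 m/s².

Choose the pivot (at 1.23 m from the left end) as the axis so the support reaction has zero arm there.
Beam weight: 13.9 × 9.8 = 136.2 N down at 2.205 m → arm 0.975 m, τ = 136.2 × 0.975 = 132.8 N·m clockwise.
Bucket of sand: 5.1 × 9.8 = 49.98 N down at 1.8 m → arm 0.57 m, τ = 49.98 × 0.57 = 28.49 N·m clockwise.
Sack of grain: 13.1 × 9.8 = 128.4 N down at 2.83 m → arm 1.6 m, τ = 128.4 × 1.6 = 205.4 N·m clockwise.
Speaker: 18.8 × 9.8 = 184.2 N down at 2.49 m → arm 1.26 m, τ = 184.2 × 1.26 = 232.1 N·m clockwise.
Net moment of known loads = 598.8 N·m clockwise.
An unknown mass m at 0.513 m has arm 0.717 m; its moment is m·g·0.717 counterclockwise.
For rotational equilibrium, m × 9.8 × 0.717 = 598.8, so m = 598.8 / (9.8 × 0.717) = 85.2 kg.

m ≈ 85.2 kg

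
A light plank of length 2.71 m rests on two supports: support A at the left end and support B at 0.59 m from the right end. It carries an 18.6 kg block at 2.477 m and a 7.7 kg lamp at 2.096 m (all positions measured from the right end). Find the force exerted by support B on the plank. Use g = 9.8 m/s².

R_B ≈ 41.9 N

About support A:
Block: 18.6 × 9.8 = 182.3 N down at 2.477 m → arm 0.233 m, τ = 182.3 × 0.233 = 42.48 N·m clockwise.
Lamp: 7.7 × 9.8 = 75.46 N down at 2.096 m → arm 0.614 m, τ = 75.46 × 0.614 = 46.33 N·m clockwise.
Net load moment about support A = 88.81 N·m clockwise.
Reaction R at support B is upward at 0.59 m, arm 2.12 m → moment R × 2.12 counterclockwise.
For rotational equilibrium, R × 2.12 = 88.81, so R = 41.9 N.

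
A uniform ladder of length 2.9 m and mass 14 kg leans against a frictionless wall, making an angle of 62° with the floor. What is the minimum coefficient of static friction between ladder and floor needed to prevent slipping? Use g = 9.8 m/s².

Choose the foot of the ladder as the axis so the floor normal and friction both act there and drop out.
Ladder weight 14×9.8 = 137.2 N acts at 1.45 m along the ladder; its horizontal arm is 1.45·cos62° = 0.6807 m → τ = 93.39 N·m clockwise.
Wall normal N acts horizontally at the top; its moment arm is the height L sinθ = 2.9·sin62° = 2.561 m, counterclockwise.
For rotational equilibrium, N × 2.561 = 93.39, so N = 36.47 N.
ΣFx = 0 ⇒ f = N_wall = 36.47 N. ΣFy = 0 ⇒ N_floor = 137.2 N.
μ_min = f / N_floor = 36.47 / 137.2 = 0.266.

μ_min ≈ 0.266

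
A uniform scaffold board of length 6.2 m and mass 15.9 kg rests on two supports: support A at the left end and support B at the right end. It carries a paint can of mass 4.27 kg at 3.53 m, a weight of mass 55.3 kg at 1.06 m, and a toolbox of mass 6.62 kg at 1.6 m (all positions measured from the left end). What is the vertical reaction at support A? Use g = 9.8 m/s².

R_A ≈ 593 N

Take moments about support B.
Beam weight: 15.9 × 9.8 = 155.8 N down at 3.1 m → arm 3.1 m, τ = 155.8 × 3.1 = 483 N·m counterclockwise.
Paint can: 4.27 × 9.8 = 41.85 N down at 3.53 m → arm 2.67 m, τ = 41.85 × 2.67 = 111.7 N·m counterclockwise.
Weight: 55.3 × 9.8 = 541.9 N down at 1.06 m → arm 5.14 m, τ = 541.9 × 5.14 = 2785 N·m counterclockwise.
Toolbox: 6.62 × 9.8 = 64.88 N down at 1.6 m → arm 4.6 m, τ = 64.88 × 4.6 = 298.4 N·m counterclockwise.
Net load moment about support B = 3678 N·m counterclockwise.
Reaction R at support A is upward at 0 m, arm 6.2 m → moment R × 6.2 clockwise.
Στ = 0 ⇒ R × 6.2 = 3678 ⇒ R = 593 N.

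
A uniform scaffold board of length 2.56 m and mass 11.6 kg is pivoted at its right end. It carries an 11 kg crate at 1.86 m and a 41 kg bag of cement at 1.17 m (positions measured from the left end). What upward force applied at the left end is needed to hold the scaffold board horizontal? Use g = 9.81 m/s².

Take moments about the right end.
Beam weight: 11.6 × 9.81 = 113.8 N down at 1.28 m → arm 1.28 m, τ = 113.8 × 1.28 = 145.7 N·m counterclockwise.
Crate: 11 × 9.81 = 107.9 N down at 1.86 m → arm 0.7 m, τ = 107.9 × 0.7 = 75.53 N·m counterclockwise.
Bag of cement: 41 × 9.81 = 402.2 N down at 1.17 m → arm 1.39 m, τ = 402.2 × 1.39 = 559.1 N·m counterclockwise.
Net moment of the loads = 780.3 N·m counterclockwise.
The upward force F acts at the left end, arm 2.56 m, giving F × 2.56 clockwise.
Setting net torque to zero: F × 2.56 = 780.3 → F = 780.3 / 2.56 = 305 N.

F ≈ 305 N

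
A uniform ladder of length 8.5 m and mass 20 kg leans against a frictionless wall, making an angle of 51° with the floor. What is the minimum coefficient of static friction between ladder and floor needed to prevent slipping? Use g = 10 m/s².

μ_min ≈ 0.405

Sum moments about the foot of the ladder (the floor normal and friction both act there and drop out).
Ladder weight 20×10 = 200 N acts at 4.25 m along the ladder; its horizontal arm is 4.25·cos51° = 2.675 m → τ = 535 N·m clockwise.
Wall normal N acts horizontally at the top; its moment arm is the height L sinθ = 8.5·sin51° = 6.606 m, counterclockwise.
Balancing moments: N × 6.606 = 535, giving N = 80.99 N.
ΣFx = 0 ⇒ f = N_wall = 80.99 N. ΣFy = 0 ⇒ N_floor = 200 N.
μ_min = f / N_floor = 80.99 / 200 = 0.405.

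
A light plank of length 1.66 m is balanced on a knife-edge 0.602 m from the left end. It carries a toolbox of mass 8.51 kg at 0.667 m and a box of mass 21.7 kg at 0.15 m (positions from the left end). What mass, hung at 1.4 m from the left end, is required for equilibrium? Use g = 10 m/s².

m ≈ 11.6 kg

About the knife-edge (at 0.602 m from the left end):
Toolbox: 8.51 × 10 = 85.1 N down at 0.667 m → arm 0.065 m, τ = 85.1 × 0.065 = 5.531 N·m clockwise.
Box: 21.7 × 10 = 217 N down at 0.15 m → arm 0.452 m, τ = 217 × 0.452 = 98.08 N·m counterclockwise.
Net moment of known loads = 92.55 N·m counterclockwise.
An unknown mass m at 1.4 m has arm 0.798 m; its moment is m·g·0.798 clockwise.
Στ = 0 ⇒ m × 10 × 0.798 = 92.55 ⇒ m = 92.55 / (10 × 0.798) = 11.6 kg.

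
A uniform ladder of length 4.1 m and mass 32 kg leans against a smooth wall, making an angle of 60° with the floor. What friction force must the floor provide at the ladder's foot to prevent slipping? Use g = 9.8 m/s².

Taking torques about the foot of the ladder:
Ladder weight 32×9.8 = 313.6 N acts at 2.05 m along the ladder; its horizontal arm is 2.05·cos60° = 1.025 m → τ = 321.4 N·m clockwise.
Wall normal N acts horizontally at the top; its moment arm is the height L sinθ = 4.1·sin60° = 3.551 m, counterclockwise.
For rotational equilibrium, N × 3.551 = 321.4, so N = 90.5 N.
ΣFx = 0: friction at the foot balances the wall's push, so f = N_wall = 90.5 N.

f ≈ 90.5 N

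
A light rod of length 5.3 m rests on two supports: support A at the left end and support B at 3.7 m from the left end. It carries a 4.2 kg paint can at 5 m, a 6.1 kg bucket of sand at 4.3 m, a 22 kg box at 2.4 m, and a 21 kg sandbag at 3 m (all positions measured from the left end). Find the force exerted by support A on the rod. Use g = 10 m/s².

R_A ≈ 92.4 N

About support B:
Paint can: 4.2 × 10 = 42 N down at 5 m → arm 1.3 m, τ = 42 × 1.3 = 54.6 N·m clockwise.
Bucket of sand: 6.1 × 10 = 61 N down at 4.3 m → arm 0.6 m, τ = 61 × 0.6 = 36.6 N·m clockwise.
Box: 22 × 10 = 220 N down at 2.4 m → arm 1.3 m, τ = 220 × 1.3 = 286 N·m counterclockwise.
Sandbag: 21 × 10 = 210 N down at 3 m → arm 0.7 m, τ = 210 × 0.7 = 147 N·m counterclockwise.
Net load moment about support B = 341.8 N·m counterclockwise.
Reaction R at support A is upward at 0 m, arm 3.7 m → moment R × 3.7 clockwise.
Setting net torque to zero: R × 3.7 = 341.8 → R = 92.4 N.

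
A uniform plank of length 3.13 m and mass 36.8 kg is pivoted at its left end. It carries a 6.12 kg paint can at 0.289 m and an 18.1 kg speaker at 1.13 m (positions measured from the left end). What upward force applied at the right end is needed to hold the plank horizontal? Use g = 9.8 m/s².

F ≈ 250 N

Sum moments about the left end (the unknown pivot reaction has zero arm there).
Beam weight: 36.8 × 9.8 = 360.6 N down at 1.565 m → arm 1.565 m, τ = 360.6 × 1.565 = 564.3 N·m clockwise.
Paint can: 6.12 × 9.8 = 59.98 N down at 0.289 m → arm 0.289 m, τ = 59.98 × 0.289 = 17.33 N·m clockwise.
Speaker: 18.1 × 9.8 = 177.4 N down at 1.13 m → arm 1.13 m, τ = 177.4 × 1.13 = 200.5 N·m clockwise.
Net moment of the loads = 782.1 N·m clockwise.
The upward force F acts at the right end, arm 3.13 m, giving F × 3.13 counterclockwise.
For rotational equilibrium, F × 3.13 = 782.1, so F = 782.1 / 3.13 = 250 N.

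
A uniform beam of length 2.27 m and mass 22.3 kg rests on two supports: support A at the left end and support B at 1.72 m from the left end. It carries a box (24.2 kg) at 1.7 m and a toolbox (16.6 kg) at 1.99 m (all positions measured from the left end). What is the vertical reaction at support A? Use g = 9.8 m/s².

Sum moments about support B (its reaction then has zero moment arm).
Beam weight: 22.3 × 9.8 = 218.5 N down at 1.135 m → arm 0.585 m, τ = 218.5 × 0.585 = 127.8 N·m counterclockwise.
Box: 24.2 × 9.8 = 237.2 N down at 1.7 m → arm 0.02 m, τ = 237.2 × 0.02 = 4.744 N·m counterclockwise.
Toolbox: 16.6 × 9.8 = 162.7 N down at 1.99 m → arm 0.27 m, τ = 162.7 × 0.27 = 43.93 N·m clockwise.
Net load moment about support B = 88.61 N·m counterclockwise.
Reaction R at support A is upward at 0 m, arm 1.72 m → moment R × 1.72 clockwise.
Setting net torque to zero: R × 1.72 = 88.61 → R = 51.5 N.

R_A ≈ 51.5 N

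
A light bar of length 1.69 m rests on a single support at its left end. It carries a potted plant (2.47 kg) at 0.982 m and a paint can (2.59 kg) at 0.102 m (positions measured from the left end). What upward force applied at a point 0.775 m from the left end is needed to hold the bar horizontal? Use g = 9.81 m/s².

Choose the left end as the axis so the unknown pivot reaction has zero arm there.
Potted plant: 2.47 × 9.81 = 24.23 N down at 0.982 m → arm 0.982 m, τ = 24.23 × 0.982 = 23.79 N·m clockwise.
Paint can: 2.59 × 9.81 = 25.41 N down at 0.102 m → arm 0.102 m, τ = 25.41 × 0.102 = 2.592 N·m clockwise.
Net moment of the loads = 26.38 N·m clockwise.
The upward force F acts at a point 0.775 m from the left end, arm 0.775 m, giving F × 0.775 counterclockwise.
Setting net torque to zero: F × 0.775 = 26.38 → F = 26.38 / 0.775 = 34 N.

F ≈ 34 N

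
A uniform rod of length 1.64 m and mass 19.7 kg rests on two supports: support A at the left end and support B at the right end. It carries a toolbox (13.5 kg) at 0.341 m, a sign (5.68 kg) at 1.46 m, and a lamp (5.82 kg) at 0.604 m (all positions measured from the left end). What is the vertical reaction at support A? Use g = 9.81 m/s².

Taking torques about support B:
Beam weight: 19.7 × 9.81 = 193.3 N down at 0.82 m → arm 0.82 m, τ = 193.3 × 0.82 = 158.5 N·m counterclockwise.
Toolbox: 13.5 × 9.81 = 132.4 N down at 0.341 m → arm 1.299 m, τ = 132.4 × 1.299 = 172 N·m counterclockwise.
Sign: 5.68 × 9.81 = 55.72 N down at 1.46 m → arm 0.18 m, τ = 55.72 × 0.18 = 10.03 N·m counterclockwise.
Lamp: 5.82 × 9.81 = 57.09 N down at 0.604 m → arm 1.036 m, τ = 57.09 × 1.036 = 59.15 N·m counterclockwise.
Net load moment about support B = 399.7 N·m counterclockwise.
Reaction R at support A is upward at 0 m, arm 1.64 m → moment R × 1.64 clockwise.
Balancing moments: R × 1.64 = 399.7, giving R = 244 N.

R_A ≈ 244 N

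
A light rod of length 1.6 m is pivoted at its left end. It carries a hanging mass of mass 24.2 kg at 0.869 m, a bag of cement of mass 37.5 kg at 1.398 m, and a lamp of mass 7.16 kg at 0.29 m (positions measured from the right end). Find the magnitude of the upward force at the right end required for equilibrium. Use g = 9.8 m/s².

Sum moments about the left end (the unknown pivot reaction has zero arm there).
Hanging mass: 24.2 × 9.8 = 237.2 N down at 0.869 m → arm 0.731 m, τ = 237.2 × 0.731 = 173.4 N·m clockwise.
Bag of cement: 37.5 × 9.8 = 367.5 N down at 1.398 m → arm 0.202 m, τ = 367.5 × 0.202 = 74.23 N·m clockwise.
Lamp: 7.16 × 9.8 = 70.17 N down at 0.29 m → arm 1.31 m, τ = 70.17 × 1.31 = 91.92 N·m clockwise.
Net moment of the loads = 339.6 N·m clockwise.
The upward force F acts at the right end, arm 1.6 m, giving F × 1.6 counterclockwise.
Balancing moments: F × 1.6 = 339.6, giving F = 339.6 / 1.6 = 212 N.

F ≈ 212 N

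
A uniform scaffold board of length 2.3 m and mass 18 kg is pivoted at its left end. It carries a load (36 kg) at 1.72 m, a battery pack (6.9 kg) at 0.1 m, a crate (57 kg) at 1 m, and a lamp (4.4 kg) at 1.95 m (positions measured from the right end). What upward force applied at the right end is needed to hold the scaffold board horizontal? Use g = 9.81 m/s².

Taking torques about the left end:
Beam weight: 18 × 9.81 = 176.6 N down at 1.15 m → arm 1.15 m, τ = 176.6 × 1.15 = 203.1 N·m clockwise.
Load: 36 × 9.81 = 353.2 N down at 1.72 m → arm 0.58 m, τ = 353.2 × 0.58 = 204.9 N·m clockwise.
Battery pack: 6.9 × 9.81 = 67.69 N down at 0.1 m → arm 2.2 m, τ = 67.69 × 2.2 = 148.9 N·m clockwise.
Crate: 57 × 9.81 = 559.2 N down at 1 m → arm 1.3 m, τ = 559.2 × 1.3 = 727 N·m clockwise.
Lamp: 4.4 × 9.81 = 43.16 N down at 1.95 m → arm 0.35 m, τ = 43.16 × 0.35 = 15.11 N·m clockwise.
Net moment of the loads = 1299 N·m clockwise.
The upward force F acts at the right end, arm 2.3 m, giving F × 2.3 counterclockwise.
For rotational equilibrium, F × 2.3 = 1299, so F = 1299 / 2.3 = 565 N.

F ≈ 565 N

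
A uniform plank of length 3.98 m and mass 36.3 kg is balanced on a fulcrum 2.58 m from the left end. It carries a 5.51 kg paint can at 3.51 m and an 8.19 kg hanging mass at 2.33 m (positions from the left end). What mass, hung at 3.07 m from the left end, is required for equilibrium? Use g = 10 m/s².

m ≈ 37.4 kg

Choose the fulcrum (at 2.58 m from the left end) as the axis so the support reaction has zero arm there.
Beam weight: 36.3 × 10 = 363 N down at 1.99 m → arm 0.59 m, τ = 363 × 0.59 = 214.2 N·m counterclockwise.
Paint can: 5.51 × 10 = 55.1 N down at 3.51 m → arm 0.93 m, τ = 55.1 × 0.93 = 51.24 N·m clockwise.
Hanging mass: 8.19 × 10 = 81.9 N down at 2.33 m → arm 0.25 m, τ = 81.9 × 0.25 = 20.48 N·m counterclockwise.
Net moment of known loads = 183.4 N·m counterclockwise.
An unknown mass m at 3.07 m has arm 0.49 m; its moment is m·g·0.49 clockwise.
For rotational equilibrium, m × 10 × 0.49 = 183.4, so m = 183.4 / (10 × 0.49) = 37.4 kg.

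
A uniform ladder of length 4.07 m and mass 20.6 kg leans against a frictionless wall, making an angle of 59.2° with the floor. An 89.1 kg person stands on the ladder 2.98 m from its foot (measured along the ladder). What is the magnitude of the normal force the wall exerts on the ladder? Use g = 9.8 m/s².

About the foot of the ladder:
Ladder weight 20.6×9.8 = 201.9 N acts at 2.035 m along the ladder; its horizontal arm is 2.035·cos59.2° = 1.042 m → τ = 210.4 N·m clockwise.
Person: 89.1×9.8 = 873.2 N at 2.98 m → arm 1.526 m → τ = 1333 N·m clockwise.
Wall normal N acts horizontally at the top; its moment arm is the height L sinθ = 4.07·sin59.2° = 3.496 m, counterclockwise.
Στ = 0 ⇒ N × 3.496 = 1543 ⇒ N = 441 N.

N_wall ≈ 441 N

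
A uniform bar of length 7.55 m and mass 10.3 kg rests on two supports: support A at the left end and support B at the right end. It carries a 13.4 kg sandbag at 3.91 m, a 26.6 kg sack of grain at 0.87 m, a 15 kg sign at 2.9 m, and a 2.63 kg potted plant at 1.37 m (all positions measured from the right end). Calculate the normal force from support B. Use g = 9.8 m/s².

Sum moments about support A (its reaction then has zero moment arm).
Beam weight: 10.3 × 9.8 = 100.9 N down at 3.775 m → arm 3.775 m, τ = 100.9 × 3.775 = 380.9 N·m clockwise.
Sandbag: 13.4 × 9.8 = 131.3 N down at 3.91 m → arm 3.64 m, τ = 131.3 × 3.64 = 477.9 N·m clockwise.
Sack of grain: 26.6 × 9.8 = 260.7 N down at 0.87 m → arm 6.68 m, τ = 260.7 × 6.68 = 1741 N·m clockwise.
Sign: 15 × 9.8 = 147 N down at 2.9 m → arm 4.65 m, τ = 147 × 4.65 = 683.6 N·m clockwise.
Potted plant: 2.63 × 9.8 = 25.77 N down at 1.37 m → arm 6.18 m, τ = 25.77 × 6.18 = 159.3 N·m clockwise.
Net load moment about support A = 3443 N·m clockwise.
Reaction R at support B is upward at 0 m, arm 7.55 m → moment R × 7.55 counterclockwise.
Setting net torque to zero: R × 7.55 = 3443 → R = 456 N.

R_B ≈ 456 N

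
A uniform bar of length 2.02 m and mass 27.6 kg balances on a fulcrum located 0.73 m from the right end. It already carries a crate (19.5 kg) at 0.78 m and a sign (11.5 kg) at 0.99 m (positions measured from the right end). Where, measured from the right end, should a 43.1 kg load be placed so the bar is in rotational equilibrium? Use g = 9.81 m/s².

x ≈ 0.459 m from the right end

Taking torques about the fulcrum (at 0.73 m from the right end):
Beam weight: 27.6 × 9.81 = 270.8 N down at 1.01 m → arm 0.28 m, τ = 270.8 × 0.28 = 75.82 N·m counterclockwise.
Crate: 19.5 × 9.81 = 191.3 N down at 0.78 m → arm 0.05 m, τ = 191.3 × 0.05 = 9.565 N·m counterclockwise.
Sign: 11.5 × 9.81 = 112.8 N down at 0.99 m → arm 0.26 m, τ = 112.8 × 0.26 = 29.33 N·m counterclockwise.
Net moment of existing loads = 114.7 N·m counterclockwise.
The load weighs 43.1 × 9.81 = 422.8 N and must supply an equal clockwise moment, so its lever arm about the fulcrum is 114.7 / 422.8 = 0.271 m.
That puts it at 0.73 − 0.271 = 0.459 m from the right end.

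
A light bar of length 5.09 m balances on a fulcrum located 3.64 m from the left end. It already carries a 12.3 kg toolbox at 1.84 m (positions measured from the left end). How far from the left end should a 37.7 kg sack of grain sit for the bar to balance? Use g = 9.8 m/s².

Taking torques about the fulcrum (at 3.64 m from the left end):
Toolbox: 12.3 × 9.8 = 120.5 N down at 1.84 m → arm 1.8 m, τ = 120.5 × 1.8 = 216.9 N·m counterclockwise.
Net moment of existing loads = 216.9 N·m counterclockwise.
The sack of grain weighs 37.7 × 9.8 = 369.5 N and must supply an equal clockwise moment, so its lever arm about the fulcrum is 216.9 / 369.5 = 0.587 m.
That puts it at 3.64 + 0.587 = 4.23 m from the left end.

x ≈ 4.23 m from the left end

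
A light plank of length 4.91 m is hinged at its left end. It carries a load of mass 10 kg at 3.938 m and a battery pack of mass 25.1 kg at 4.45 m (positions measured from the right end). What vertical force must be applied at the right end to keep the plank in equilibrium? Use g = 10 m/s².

F ≈ 43.3 N

Take moments about the left end.
Load: 10 × 10 = 100 N down at 3.938 m → arm 0.972 m, τ = 100 × 0.972 = 97.2 N·m clockwise.
Battery pack: 25.1 × 10 = 251 N down at 4.45 m → arm 0.46 m, τ = 251 × 0.46 = 115.5 N·m clockwise.
Net moment of the loads = 212.7 N·m clockwise.
The upward force F acts at the right end, arm 4.91 m, giving F × 4.91 counterclockwise.
Στ = 0 ⇒ F × 4.91 = 212.7 ⇒ F = 212.7 / 4.91 = 43.3 N.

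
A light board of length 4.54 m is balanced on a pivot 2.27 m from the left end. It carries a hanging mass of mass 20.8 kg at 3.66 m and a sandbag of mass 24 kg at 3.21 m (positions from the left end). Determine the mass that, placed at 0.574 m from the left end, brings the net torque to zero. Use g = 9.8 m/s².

Taking torques about the pivot (at 2.27 m from the left end):
Hanging mass: 20.8 × 9.8 = 203.8 N down at 3.66 m → arm 1.39 m, τ = 203.8 × 1.39 = 283.3 N·m clockwise.
Sandbag: 24 × 9.8 = 235.2 N down at 3.21 m → arm 0.94 m, τ = 235.2 × 0.94 = 221.1 N·m clockwise.
Net moment of known loads = 504.4 N·m clockwise.
An unknown mass m at 0.574 m has arm 1.696 m; its moment is m·g·1.696 counterclockwise.
Balancing moments: m × 9.8 × 1.696 = 504.4, giving m = 504.4 / (9.8 × 1.696) = 30.3 kg.

m ≈ 30.3 kg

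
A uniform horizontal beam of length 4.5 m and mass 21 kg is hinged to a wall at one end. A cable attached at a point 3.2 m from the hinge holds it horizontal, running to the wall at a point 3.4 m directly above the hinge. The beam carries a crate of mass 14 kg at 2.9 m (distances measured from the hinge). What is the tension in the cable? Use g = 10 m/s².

About the hinge:
Beam weight: 21 × 10 = 210 N down at 2.25 m → arm 2.25 m, τ = 210 × 2.25 = 472.5 N·m clockwise.
Crate: 14 × 10 = 140 N down at 2.9 m → arm 2.9 m, τ = 140 × 2.9 = 406 N·m clockwise.
Total clockwise load moment = 878.5 N·m.
The cable tension T acts at 3.2 m; only its component perpendicular to the beam, T sinθ, produces torque. sinθ = h/√(h²+d²) = 3.4/√(3.4²+3.2²) = 0.7282.
For rotational equilibrium, T × 3.2 × 0.7282 = 878.5, so T = 878.5 / 2.33 = 377 N.

T ≈ 377 N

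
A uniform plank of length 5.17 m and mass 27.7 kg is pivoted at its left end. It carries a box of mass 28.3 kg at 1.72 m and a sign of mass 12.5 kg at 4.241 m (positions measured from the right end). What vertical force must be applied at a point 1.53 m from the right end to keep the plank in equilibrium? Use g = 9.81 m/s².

Take moments about the left end.
Beam weight: 27.7 × 9.81 = 271.7 N down at 2.585 m → arm 2.585 m, τ = 271.7 × 2.585 = 702.3 N·m clockwise.
Box: 28.3 × 9.81 = 277.6 N down at 1.72 m → arm 3.45 m, τ = 277.6 × 3.45 = 957.7 N·m clockwise.
Sign: 12.5 × 9.81 = 122.6 N down at 4.241 m → arm 0.929 m, τ = 122.6 × 0.929 = 113.9 N·m clockwise.
Net moment of the loads = 1774 N·m clockwise.
The upward force F acts at a point 1.53 m from the right end, arm 3.64 m, giving F × 3.64 counterclockwise.
For rotational equilibrium, F × 3.64 = 1774, so F = 1774 / 3.64 = 487 N.

F ≈ 487 N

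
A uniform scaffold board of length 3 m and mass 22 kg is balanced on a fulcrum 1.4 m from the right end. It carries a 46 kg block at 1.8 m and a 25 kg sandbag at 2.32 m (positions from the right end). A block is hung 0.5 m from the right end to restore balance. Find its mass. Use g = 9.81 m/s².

m ≈ 48.4 kg

Take moments about the fulcrum (at 1.4 m from the right end).
Beam weight: 22 × 9.81 = 215.8 N down at 1.5 m → arm 0.1 m, τ = 215.8 × 0.1 = 21.58 N·m counterclockwise.
Block: 46 × 9.81 = 451.3 N down at 1.8 m → arm 0.4 m, τ = 451.3 × 0.4 = 180.5 N·m counterclockwise.
Sandbag: 25 × 9.81 = 245.2 N down at 2.32 m → arm 0.92 m, τ = 245.2 × 0.92 = 225.6 N·m counterclockwise.
Net moment of known loads = 427.7 N·m counterclockwise.
An unknown mass m at 0.5 m has arm 0.9 m; its moment is m·g·0.9 clockwise.
Setting net torque to zero: m × 9.81 × 0.9 = 427.7 → m = 427.7 / (9.81 × 0.9) = 48.4 kg.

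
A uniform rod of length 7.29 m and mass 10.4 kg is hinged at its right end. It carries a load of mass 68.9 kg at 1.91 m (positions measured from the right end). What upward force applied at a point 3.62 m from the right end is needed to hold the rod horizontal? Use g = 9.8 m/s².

About the right end:
Beam weight: 10.4 × 9.8 = 101.9 N down at 3.645 m → arm 3.645 m, τ = 101.9 × 3.645 = 371.4 N·m counterclockwise.
Load: 68.9 × 9.8 = 675.2 N down at 1.91 m → arm 1.91 m, τ = 675.2 × 1.91 = 1290 N·m counterclockwise.
Net moment of the loads = 1661 N·m counterclockwise.
The upward force F acts at a point 3.62 m from the right end, arm 3.62 m, giving F × 3.62 clockwise.
Balancing moments: F × 3.62 = 1661, giving F = 1661 / 3.62 = 459 N.

F ≈ 459 N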